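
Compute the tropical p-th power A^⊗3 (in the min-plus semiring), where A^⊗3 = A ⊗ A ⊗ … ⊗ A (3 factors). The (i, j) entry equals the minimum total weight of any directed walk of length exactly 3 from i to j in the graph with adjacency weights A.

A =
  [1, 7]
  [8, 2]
A^⊗3 =
  [3, 9]
  [10, 6]

Each entry (A^⊗3)_ij equals the minimum over all length-3 walks i = v_0 → v_1 → … → v_3 = j of Σ_t A[v_t][v_{t+1}]. For example, for (i, j) = (0, 1) we minimise over 4 possible intermediate vertex sequences; the minimum is 9, attained along the walk 0 → 0 → 0 → 1.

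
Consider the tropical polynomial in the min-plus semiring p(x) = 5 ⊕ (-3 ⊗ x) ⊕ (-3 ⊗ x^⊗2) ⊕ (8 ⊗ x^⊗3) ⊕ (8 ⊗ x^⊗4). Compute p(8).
p(8) = 5

A tropical monomial a ⊗ x^⊗i evaluates to a + i · x. Evaluating each term at x = 8:
  Term 0 contributes 5 + 0 · 8 = 5
  Term 1 contributes -3 + 1 · 8 = 5
  Term 2 contributes -3 + 2 · 8 = 13
  Term 3 contributes 8 + 3 · 8 = 32
  Term 4 contributes 8 + 4 · 8 = 40
p(8) = ⊕ of these = min[5, 5, 13, 32, 40] = 5.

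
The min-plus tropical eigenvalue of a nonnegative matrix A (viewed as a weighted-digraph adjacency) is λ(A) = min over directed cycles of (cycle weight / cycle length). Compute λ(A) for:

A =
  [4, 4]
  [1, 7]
λ(A) = 5/2

Enumerate directed cycles and compute their means (weight / length). Sample:
  cycle 0 → 0: weight = 4, length = 1, mean = 4/1 ≈ 4.000
  cycle 1 → 1: weight = 7, length = 1, mean = 7/1 ≈ 7.000
  cycle 0 → 1 → 0: weight = 5, length = 2, mean = 5/2 ≈ 2.500
  cycle 1 → 0 → 1: weight = 5, length = 2, mean = 5/2 ≈ 2.500
Minimum mean = 2.500, attained e.g. along the cycle 0 → 1 → 0 with weight 5 and length 2. So λ(A) = 5/2 = 5/2.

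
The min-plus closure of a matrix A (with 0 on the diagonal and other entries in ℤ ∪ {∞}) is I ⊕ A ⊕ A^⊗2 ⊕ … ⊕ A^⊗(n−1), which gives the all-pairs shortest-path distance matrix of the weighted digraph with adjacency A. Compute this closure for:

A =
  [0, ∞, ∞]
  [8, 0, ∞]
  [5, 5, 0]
Closure =
  [0, ∞, ∞]
  [8, 0, ∞]
  [5, 5, 0]

This is the Floyd-Warshall all-pairs shortest-path computation. For each intermediate vertex k = 0, 1, …, 2, update dist[i][j] ← min(dist[i][j], dist[i][k] + dist[k][j]). The final matrix gives, for each (i, j), the minimum total weight of any directed path from i to j (possibly empty when i = j).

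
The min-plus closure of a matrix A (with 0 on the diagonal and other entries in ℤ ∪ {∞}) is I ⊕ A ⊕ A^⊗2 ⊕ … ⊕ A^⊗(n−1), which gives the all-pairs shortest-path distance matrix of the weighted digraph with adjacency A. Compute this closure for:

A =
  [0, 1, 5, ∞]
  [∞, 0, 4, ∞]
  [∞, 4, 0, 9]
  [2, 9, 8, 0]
Closure =
  [0, 1, 5, 14]
  [15, 0, 4, 13]
  [11, 4, 0, 9]
  [2, 3, 7, 0]

This is the Floyd-Warshall all-pairs shortest-path computation. For each intermediate vertex k = 0, 1, …, 3, update dist[i][j] ← min(dist[i][j], dist[i][k] + dist[k][j]). The final matrix gives, for each (i, j), the minimum total weight of any directed path from i to j (possibly empty when i = j).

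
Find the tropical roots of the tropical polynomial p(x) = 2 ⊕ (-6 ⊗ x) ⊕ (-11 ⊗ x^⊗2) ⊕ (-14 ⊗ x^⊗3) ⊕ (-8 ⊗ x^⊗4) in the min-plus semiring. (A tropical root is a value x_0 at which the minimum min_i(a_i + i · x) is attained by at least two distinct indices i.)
Roots: {-6, 3, 5, 8}

Each tropical root is a break point of the lower envelope of the lines y = a_i + i · x (there are 5 lines, with slopes 0, 1, ..., 4). Only the lines that attain the minimum somewhere contribute to roots; other lines are dominated. Here the surviving (envelope) indices are i = 4, i = 3, i = 2, i = 1, i = 0.
Intersections between consecutive envelope lines give the roots: for adjacent envelope indices i < j the intersection is x = (a_i − a_j) / (j − i). Reading off the sorted break points: {-6, 3, 5, 8}.
Verification: at each break x_0, at least two indices attain the minimum of min_i(a_i + i · x_0).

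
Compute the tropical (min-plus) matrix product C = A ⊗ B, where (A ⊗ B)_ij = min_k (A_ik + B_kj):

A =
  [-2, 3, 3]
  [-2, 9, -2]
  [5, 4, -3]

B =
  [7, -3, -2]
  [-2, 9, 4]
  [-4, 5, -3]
A ⊗ B =
  [-1, -5, -4]
  [-6, -5, -5]
  [-7, 2, -6]

Apply the min-plus product entry-by-entry:
  C[0][0] = min over k of (A[0][0] + B[0][0] = -2 + 7 = 5, A[0][1] + B[1][0] = 3 + -2 = 1, A[0][2] + B[2][0] = 3 + -4 = -1) = -1 (attained at k = 2)
  C[0][1] = min over k of (A[0][0] + B[0][1] = -2 + -3 = -5, A[0][1] + B[1][1] = 3 + 9 = 12, A[0][2] + B[2][1] = 3 + 5 = 8) = -5 (attained at k = 0)
  C[0][2] = min over k of (A[0][0] + B[0][2] = -2 + -2 = -4, A[0][1] + B[1][2] = 3 + 4 = 7, A[0][2] + B[2][2] = 3 + -3 = 0) = -4 (attained at k = 0)
  C[1][0] = min over k of (A[1][0] + B[0][0] = -2 + 7 = 5, A[1][1] + B[1][0] = 9 + -2 = 7, A[1][2] + B[2][0] = -2 + -4 = -6) = -6 (attained at k = 2)
  C[1][1] = min over k of (A[1][0] + B[0][1] = -2 + -3 = -5, A[1][1] + B[1][1] = 9 + 9 = 18, A[1][2] + B[2][1] = -2 + 5 = 3) = -5 (attained at k = 0)
  C[1][2] = min over k of (A[1][0] + B[0][2] = -2 + -2 = -4, A[1][1] + B[1][2] = 9 + 4 = 13, A[1][2] + B[2][2] = -2 + -3 = -5) = -5 (attained at k = 2)
  C[2][0] = min over k of (A[2][0] + B[0][0] = 5 + 7 = 12, A[2][1] + B[1][0] = 4 + -2 = 2, A[2][2] + B[2][0] = -3 + -4 = -7) = -7 (attained at k = 2)
  C[2][1] = min over k of (A[2][0] + B[0][1] = 5 + -3 = 2, A[2][1] + B[1][1] = 4 + 9 = 13, A[2][2] + B[2][1] = -3 + 5 = 2) = 2 (attained at k = 0)
  C[2][2] = min over k of (A[2][0] + B[0][2] = 5 + -2 = 3, A[2][1] + B[1][2] = 4 + 4 = 8, A[2][2] + B[2][2] = -3 + -3 = -6) = -6 (attained at k = 2)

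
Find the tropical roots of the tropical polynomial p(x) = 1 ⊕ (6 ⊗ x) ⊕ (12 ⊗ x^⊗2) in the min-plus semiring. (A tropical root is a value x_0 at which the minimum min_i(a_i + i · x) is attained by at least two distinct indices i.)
Roots: {-6, -5}

Each tropical root is a break point of the lower envelope of the lines y = a_i + i · x (there are 3 lines, with slopes 0, 1, ..., 2). Only the lines that attain the minimum somewhere contribute to roots; other lines are dominated. Here the surviving (envelope) indices are i = 2, i = 1, i = 0.
Intersections between consecutive envelope lines give the roots: for adjacent envelope indices i < j the intersection is x = (a_i − a_j) / (j − i). Reading off the sorted break points: {-6, -5}.
Verification: at each break x_0, at least two indices attain the minimum of min_i(a_i + i · x_0).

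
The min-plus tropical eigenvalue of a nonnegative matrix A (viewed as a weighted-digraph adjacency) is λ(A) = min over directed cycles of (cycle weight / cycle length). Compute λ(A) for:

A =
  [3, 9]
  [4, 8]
λ(A) = 3

Enumerate directed cycles and compute their means (weight / length). Sample:
  cycle 0 → 0: weight = 3, length = 1, mean = 3/1 ≈ 3.000
  cycle 1 → 1: weight = 8, length = 1, mean = 8/1 ≈ 8.000
  cycle 0 → 1 → 0: weight = 13, length = 2, mean = 13/2 ≈ 6.500
  cycle 1 → 0 → 1: weight = 13, length = 2, mean = 13/2 ≈ 6.500
Minimum mean = 3.000, attained e.g. along the cycle 0 → 0 with weight 3 and length 1. So λ(A) = 3/1 = 3.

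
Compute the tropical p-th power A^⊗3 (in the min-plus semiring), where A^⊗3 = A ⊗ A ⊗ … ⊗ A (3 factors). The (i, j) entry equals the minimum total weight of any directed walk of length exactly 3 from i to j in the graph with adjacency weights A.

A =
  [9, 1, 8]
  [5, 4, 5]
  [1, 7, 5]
A^⊗3 =
  [7, 7, 10]
  [10, 7, 11]
  [7, 6, 7]

Each entry (A^⊗3)_ij equals the minimum over all length-3 walks i = v_0 → v_1 → … → v_3 = j of Σ_t A[v_t][v_{t+1}]. For example, for (i, j) = (0, 2) we minimise over 9 possible intermediate vertex sequences; the minimum is 10, attained along the walk 0 → 1 → 1 → 2.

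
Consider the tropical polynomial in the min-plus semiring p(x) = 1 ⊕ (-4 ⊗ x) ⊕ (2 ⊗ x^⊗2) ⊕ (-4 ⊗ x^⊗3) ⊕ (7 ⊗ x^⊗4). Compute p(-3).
p(-3) = -13

A tropical monomial a ⊗ x^⊗i evaluates to a + i · x. Evaluating each term at x = -3:
  Term 0 contributes 1 + 0 · -3 = 1
  Term 1 contributes -4 + 1 · -3 = -7
  Term 2 contributes 2 + 2 · -3 = -4
  Term 3 contributes -4 + 3 · -3 = -13
  Term 4 contributes 7 + 4 · -3 = -5
p(-3) = ⊕ of these = min[1, -7, -4, -13, -5] = -13.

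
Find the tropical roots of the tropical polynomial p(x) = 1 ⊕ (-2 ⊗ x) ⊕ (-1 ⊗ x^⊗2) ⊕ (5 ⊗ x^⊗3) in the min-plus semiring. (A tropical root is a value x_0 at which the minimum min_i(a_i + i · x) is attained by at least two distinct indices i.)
Roots: {-6, -1, 3}

Each tropical root is a break point of the lower envelope of the lines y = a_i + i · x (there are 4 lines, with slopes 0, 1, ..., 3). Only the lines that attain the minimum somewhere contribute to roots; other lines are dominated. Here the surviving (envelope) indices are i = 3, i = 2, i = 1, i = 0.
Intersections between consecutive envelope lines give the roots: for adjacent envelope indices i < j the intersection is x = (a_i − a_j) / (j − i). Reading off the sorted break points: {-6, -1, 3}.
Verification: at each break x_0, at least two indices attain the minimum of min_i(a_i + i · x_0).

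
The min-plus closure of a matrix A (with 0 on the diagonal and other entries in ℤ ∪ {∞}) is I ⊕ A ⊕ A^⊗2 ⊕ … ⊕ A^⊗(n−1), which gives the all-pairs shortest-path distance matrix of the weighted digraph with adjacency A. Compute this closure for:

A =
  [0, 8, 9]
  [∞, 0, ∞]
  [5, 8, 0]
Closure =
  [0, 8, 9]
  [∞, 0, ∞]
  [5, 8, 0]

This is the Floyd-Warshall all-pairs shortest-path computation. For each intermediate vertex k = 0, 1, …, 2, update dist[i][j] ← min(dist[i][j], dist[i][k] + dist[k][j]). The final matrix gives, for each (i, j), the minimum total weight of any directed path from i to j (possibly empty when i = j).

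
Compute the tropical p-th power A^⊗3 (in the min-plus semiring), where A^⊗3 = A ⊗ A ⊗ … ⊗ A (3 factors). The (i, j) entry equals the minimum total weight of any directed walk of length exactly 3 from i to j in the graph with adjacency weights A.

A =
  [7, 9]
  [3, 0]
A^⊗3 =
  [12, 9]
  [3, 0]

Each entry (A^⊗3)_ij equals the minimum over all length-3 walks i = v_0 → v_1 → … → v_3 = j of Σ_t A[v_t][v_{t+1}]. For example, for (i, j) = (0, 1) we minimise over 4 possible intermediate vertex sequences; the minimum is 9, attained along the walk 0 → 1 → 1 → 1.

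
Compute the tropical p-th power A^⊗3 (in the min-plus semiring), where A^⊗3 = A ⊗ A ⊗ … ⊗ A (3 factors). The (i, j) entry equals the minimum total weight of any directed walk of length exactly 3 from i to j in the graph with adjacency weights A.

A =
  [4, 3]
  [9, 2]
A^⊗3 =
  [12, 7]
  [13, 6]

Each entry (A^⊗3)_ij equals the minimum over all length-3 walks i = v_0 → v_1 → … → v_3 = j of Σ_t A[v_t][v_{t+1}]. For example, for (i, j) = (0, 1) we minimise over 4 possible intermediate vertex sequences; the minimum is 7, attained along the walk 0 → 1 → 1 → 1.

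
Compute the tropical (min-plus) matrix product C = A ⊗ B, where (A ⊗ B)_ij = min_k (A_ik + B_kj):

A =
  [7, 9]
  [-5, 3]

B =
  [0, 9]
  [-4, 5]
A ⊗ B =
  [5, 14]
  [-5, 4]

Apply the min-plus product entry-by-entry:
  C[0][0] = min over k of (A[0][0] + B[0][0] = 7 + 0 = 7, A[0][1] + B[1][0] = 9 + -4 = 5) = 5 (attained at k = 1)
  C[0][1] = min over k of (A[0][0] + B[0][1] = 7 + 9 = 16, A[0][1] + B[1][1] = 9 + 5 = 14) = 14 (attained at k = 1)
  C[1][0] = min over k of (A[1][0] + B[0][0] = -5 + 0 = -5, A[1][1] + B[1][0] = 3 + -4 = -1) = -5 (attained at k = 0)
  C[1][1] = min over k of (A[1][0] + B[0][1] = -5 + 9 = 4, A[1][1] + B[1][1] = 3 + 5 = 8) = 4 (attained at k = 0)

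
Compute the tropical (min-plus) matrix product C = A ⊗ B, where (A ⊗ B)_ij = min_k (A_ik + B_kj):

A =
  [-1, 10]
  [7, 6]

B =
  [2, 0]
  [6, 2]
A ⊗ B =
  [1, -1]
  [9, 7]

Apply the min-plus product entry-by-entry:
  C[0][0] = min over k of (A[0][0] + B[0][0] = -1 + 2 = 1, A[0][1] + B[1][0] = 10 + 6 = 16) = 1 (attained at k = 0)
  C[0][1] = min over k of (A[0][0] + B[0][1] = -1 + 0 = -1, A[0][1] + B[1][1] = 10 + 2 = 12) = -1 (attained at k = 0)
  C[1][0] = min over k of (A[1][0] + B[0][0] = 7 + 2 = 9, A[1][1] + B[1][0] = 6 + 6 = 12) = 9 (attained at k = 0)
  C[1][1] = min over k of (A[1][0] + B[0][1] = 7 + 0 = 7, A[1][1] + B[1][1] = 6 + 2 = 8) = 7 (attained at k = 0)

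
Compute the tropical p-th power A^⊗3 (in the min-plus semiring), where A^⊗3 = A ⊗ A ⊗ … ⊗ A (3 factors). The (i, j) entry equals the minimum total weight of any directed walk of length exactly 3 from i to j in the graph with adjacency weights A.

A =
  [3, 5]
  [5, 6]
A^⊗3 =
  [9, 11]
  [11, 13]

Each entry (A^⊗3)_ij equals the minimum over all length-3 walks i = v_0 → v_1 → … → v_3 = j of Σ_t A[v_t][v_{t+1}]. For example, for (i, j) = (0, 1) we minimise over 4 possible intermediate vertex sequences; the minimum is 11, attained along the walk 0 → 0 → 0 → 1.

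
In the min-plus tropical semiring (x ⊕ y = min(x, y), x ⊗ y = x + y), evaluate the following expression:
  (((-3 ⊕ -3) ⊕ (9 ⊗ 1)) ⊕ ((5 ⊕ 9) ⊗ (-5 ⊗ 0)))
(((-3 ⊕ -3) ⊕ (9 ⊗ 1)) ⊕ ((5 ⊕ 9) ⊗ (-5 ⊗ 0))) = -3

Expand innermost to outermost. Recall ⊕ takes the minimum of its arguments and ⊗ takes their sum. Working out the expression (((-3 ⊕ -3) ⊕ (9 ⊗ 1)) ⊕ ((5 ⊕ 9) ⊗ (-5 ⊗ 0))) gives -3.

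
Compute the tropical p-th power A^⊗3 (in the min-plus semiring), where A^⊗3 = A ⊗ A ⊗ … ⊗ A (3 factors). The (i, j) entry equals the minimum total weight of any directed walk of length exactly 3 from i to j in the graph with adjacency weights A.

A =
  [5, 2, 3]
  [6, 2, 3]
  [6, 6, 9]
A^⊗3 =
  [10, 6, 7]
  [10, 6, 7]
  [14, 10, 11]

Each entry (A^⊗3)_ij equals the minimum over all length-3 walks i = v_0 → v_1 → … → v_3 = j of Σ_t A[v_t][v_{t+1}]. For example, for (i, j) = (0, 2) we minimise over 9 possible intermediate vertex sequences; the minimum is 7, attained along the walk 0 → 1 → 1 → 2.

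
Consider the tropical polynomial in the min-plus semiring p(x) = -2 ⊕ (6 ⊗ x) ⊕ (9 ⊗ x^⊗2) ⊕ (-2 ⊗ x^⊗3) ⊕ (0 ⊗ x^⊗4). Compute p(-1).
p(-1) = -5

A tropical monomial a ⊗ x^⊗i evaluates to a + i · x. Evaluating each term at x = -1:
  Term 0 contributes -2 + 0 · -1 = -2
  Term 1 contributes 6 + 1 · -1 = 5
  Term 2 contributes 9 + 2 · -1 = 7
  Term 3 contributes -2 + 3 · -1 = -5
  Term 4 contributes 0 + 4 · -1 = -4
p(-1) = ⊕ of these = min[-2, 5, 7, -5, -4] = -5.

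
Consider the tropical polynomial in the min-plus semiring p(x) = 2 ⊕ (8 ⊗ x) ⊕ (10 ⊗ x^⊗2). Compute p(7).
p(7) = 2

A tropical monomial a ⊗ x^⊗i evaluates to a + i · x. Evaluating each term at x = 7:
  Term 0 contributes 2 + 0 · 7 = 2
  Term 1 contributes 8 + 1 · 7 = 15
  Term 2 contributes 10 + 2 · 7 = 24
p(7) = ⊕ of these = min[2, 15, 24] = 2.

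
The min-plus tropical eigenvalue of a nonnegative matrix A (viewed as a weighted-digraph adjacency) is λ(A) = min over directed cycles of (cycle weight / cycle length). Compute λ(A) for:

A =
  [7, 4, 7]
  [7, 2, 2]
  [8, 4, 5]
λ(A) = 2

Enumerate directed cycles and compute their means (weight / length). Sample:
  cycle 0 → 0: weight = 7, length = 1, mean = 7/1 ≈ 7.000
  cycle 1 → 1: weight = 2, length = 1, mean = 2/1 ≈ 2.000
  cycle 2 → 2: weight = 5, length = 1, mean = 5/1 ≈ 5.000
  cycle 0 → 1 → 0: weight = 11, length = 2, mean = 11/2 ≈ 5.500
  cycle 0 → 2 → 0: weight = 15, length = 2, mean = 15/2 ≈ 7.500
  cycle 1 → 0 → 1: weight = 11, length = 2, mean = 11/2 ≈ 5.500
Minimum mean = 2.000, attained e.g. along the cycle 1 → 1 with weight 2 and length 1. So λ(A) = 2/1 = 2.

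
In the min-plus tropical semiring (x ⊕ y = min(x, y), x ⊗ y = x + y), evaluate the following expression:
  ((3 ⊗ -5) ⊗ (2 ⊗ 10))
((3 ⊗ -5) ⊗ (2 ⊗ 10)) = 10

Expand innermost to outermost. Recall ⊕ takes the minimum of its arguments and ⊗ takes their sum. Working out the expression ((3 ⊗ -5) ⊗ (2 ⊗ 10)) gives 10.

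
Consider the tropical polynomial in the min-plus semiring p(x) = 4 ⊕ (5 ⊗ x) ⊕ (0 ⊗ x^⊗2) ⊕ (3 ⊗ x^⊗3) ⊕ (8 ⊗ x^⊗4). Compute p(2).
p(2) = 4

A tropical monomial a ⊗ x^⊗i evaluates to a + i · x. Evaluating each term at x = 2:
  Term 0 contributes 4 + 0 · 2 = 4
  Term 1 contributes 5 + 1 · 2 = 7
  Term 2 contributes 0 + 2 · 2 = 4
  Term 3 contributes 3 + 3 · 2 = 9
  Term 4 contributes 8 + 4 · 2 = 16
p(2) = ⊕ of these = min[4, 7, 4, 9, 16] = 4.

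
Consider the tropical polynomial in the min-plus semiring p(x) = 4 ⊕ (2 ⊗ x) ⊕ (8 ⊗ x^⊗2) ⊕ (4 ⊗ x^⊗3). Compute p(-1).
p(-1) = 1

A tropical monomial a ⊗ x^⊗i evaluates to a + i · x. Evaluating each term at x = -1:
  Term 0 contributes 4 + 0 · -1 = 4
  Term 1 contributes 2 + 1 · -1 = 1
  Term 2 contributes 8 + 2 · -1 = 6
  Term 3 contributes 4 + 3 · -1 = 1
p(-1) = ⊕ of these = min[4, 1, 6, 1] = 1.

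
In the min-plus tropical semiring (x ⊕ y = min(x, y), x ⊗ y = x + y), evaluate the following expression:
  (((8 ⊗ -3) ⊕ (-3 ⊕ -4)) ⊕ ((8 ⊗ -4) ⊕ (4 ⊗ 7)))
(((8 ⊗ -3) ⊕ (-3 ⊕ -4)) ⊕ ((8 ⊗ -4) ⊕ (4 ⊗ 7))) = -4

Expand innermost to outermost. Recall ⊕ takes the minimum of its arguments and ⊗ takes their sum. Working out the expression (((8 ⊗ -3) ⊕ (-3 ⊕ -4)) ⊕ ((8 ⊗ -4) ⊕ (4 ⊗ 7))) gives -4.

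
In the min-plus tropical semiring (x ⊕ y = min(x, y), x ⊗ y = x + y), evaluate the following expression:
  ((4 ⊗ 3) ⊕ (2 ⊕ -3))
((4 ⊗ 3) ⊕ (2 ⊕ -3)) = -3

Expand innermost to outermost. Recall ⊕ takes the minimum of its arguments and ⊗ takes their sum. Working out the expression ((4 ⊗ 3) ⊕ (2 ⊕ -3)) gives -3.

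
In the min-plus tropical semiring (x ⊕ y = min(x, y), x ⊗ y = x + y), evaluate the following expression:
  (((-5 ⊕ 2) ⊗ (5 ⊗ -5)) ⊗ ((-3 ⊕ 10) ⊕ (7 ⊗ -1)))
(((-5 ⊕ 2) ⊗ (5 ⊗ -5)) ⊗ ((-3 ⊕ 10) ⊕ (7 ⊗ -1))) = -8

Expand innermost to outermost. Recall ⊕ takes the minimum of its arguments and ⊗ takes their sum. Working out the expression (((-5 ⊕ 2) ⊗ (5 ⊗ -5)) ⊗ ((-3 ⊕ 10) ⊕ (7 ⊗ -1))) gives -8.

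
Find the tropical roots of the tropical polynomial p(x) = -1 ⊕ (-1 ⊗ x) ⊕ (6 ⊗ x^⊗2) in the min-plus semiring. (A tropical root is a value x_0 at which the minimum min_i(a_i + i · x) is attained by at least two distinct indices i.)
Roots: {-7, 0}

Each tropical root is a break point of the lower envelope of the lines y = a_i + i · x (there are 3 lines, with slopes 0, 1, ..., 2). Only the lines that attain the minimum somewhere contribute to roots; other lines are dominated. Here the surviving (envelope) indices are i = 2, i = 1, i = 0.
Intersections between consecutive envelope lines give the roots: for adjacent envelope indices i < j the intersection is x = (a_i − a_j) / (j − i). Reading off the sorted break points: {-7, 0}.
Verification: at each break x_0, at least two indices attain the minimum of min_i(a_i + i · x_0).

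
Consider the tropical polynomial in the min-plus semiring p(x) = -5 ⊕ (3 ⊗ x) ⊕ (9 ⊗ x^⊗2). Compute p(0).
p(0) = -5

A tropical monomial a ⊗ x^⊗i evaluates to a + i · x. Evaluating each term at x = 0:
  Term 0 contributes -5 + 0 · 0 = -5
  Term 1 contributes 3 + 1 · 0 = 3
  Term 2 contributes 9 + 2 · 0 = 9
p(0) = ⊕ of these = min[-5, 3, 9] = -5.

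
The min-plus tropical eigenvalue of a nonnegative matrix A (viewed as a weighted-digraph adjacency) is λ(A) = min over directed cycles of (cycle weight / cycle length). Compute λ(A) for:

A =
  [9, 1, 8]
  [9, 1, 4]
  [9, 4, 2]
λ(A) = 1

Enumerate directed cycles and compute their means (weight / length). Sample:
  cycle 0 → 0: weight = 9, length = 1, mean = 9/1 ≈ 9.000
  cycle 1 → 1: weight = 1, length = 1, mean = 1/1 ≈ 1.000
  cycle 2 → 2: weight = 2, length = 1, mean = 2/1 ≈ 2.000
  cycle 0 → 1 → 0: weight = 10, length = 2, mean = 10/2 ≈ 5.000
  cycle 0 → 2 → 0: weight = 17, length = 2, mean = 17/2 ≈ 8.500
  cycle 1 → 0 → 1: weight = 10, length = 2, mean = 10/2 ≈ 5.000
Minimum mean = 1.000, attained e.g. along the cycle 1 → 1 with weight 1 and length 1. So λ(A) = 1/1 = 1.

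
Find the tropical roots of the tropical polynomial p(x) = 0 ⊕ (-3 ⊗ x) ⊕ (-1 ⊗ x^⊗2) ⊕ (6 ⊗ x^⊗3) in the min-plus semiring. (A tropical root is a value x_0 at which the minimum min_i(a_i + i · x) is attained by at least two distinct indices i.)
Roots: {-7, -2, 3}

Each tropical root is a break point of the lower envelope of the lines y = a_i + i · x (there are 4 lines, with slopes 0, 1, ..., 3). Only the lines that attain the minimum somewhere contribute to roots; other lines are dominated. Here the surviving (envelope) indices are i = 3, i = 2, i = 1, i = 0.
Intersections between consecutive envelope lines give the roots: for adjacent envelope indices i < j the intersection is x = (a_i − a_j) / (j − i). Reading off the sorted break points: {-7, -2, 3}.
Verification: at each break x_0, at least two indices attain the minimum of min_i(a_i + i · x_0).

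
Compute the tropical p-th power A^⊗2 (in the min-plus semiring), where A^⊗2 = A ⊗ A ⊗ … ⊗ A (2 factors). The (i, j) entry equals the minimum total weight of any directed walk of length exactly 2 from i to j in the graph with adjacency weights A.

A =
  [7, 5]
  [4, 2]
A^⊗2 =
  [9, 7]
  [6, 4]

Each entry (A^⊗2)_ij equals the minimum over all length-2 walks i = v_0 → v_1 → … → v_2 = j of Σ_t A[v_t][v_{t+1}]. For example, for (i, j) = (0, 1) we minimise over 2 possible intermediate vertex sequences; the minimum is 7, attained along the walk 0 → 1 → 1.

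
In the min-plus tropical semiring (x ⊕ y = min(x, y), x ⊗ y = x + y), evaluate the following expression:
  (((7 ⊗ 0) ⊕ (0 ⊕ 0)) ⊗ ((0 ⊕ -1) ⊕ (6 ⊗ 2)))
(((7 ⊗ 0) ⊕ (0 ⊕ 0)) ⊗ ((0 ⊕ -1) ⊕ (6 ⊗ 2))) = -1

Expand innermost to outermost. Recall ⊕ takes the minimum of its arguments and ⊗ takes their sum. Working out the expression (((7 ⊗ 0) ⊕ (0 ⊕ 0)) ⊗ ((0 ⊕ -1) ⊕ (6 ⊗ 2))) gives -1.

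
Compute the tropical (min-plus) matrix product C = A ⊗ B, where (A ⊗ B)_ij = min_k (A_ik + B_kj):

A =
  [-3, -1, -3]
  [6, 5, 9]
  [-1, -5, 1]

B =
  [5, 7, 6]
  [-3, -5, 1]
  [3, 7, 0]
A ⊗ B =
  [-4, -6, -3]
  [2, 0, 6]
  [-8, -10, -4]

Apply the min-plus product entry-by-entry:
  C[0][0] = min over k of (A[0][0] + B[0][0] = -3 + 5 = 2, A[0][1] + B[1][0] = -1 + -3 = -4, A[0][2] + B[2][0] = -3 + 3 = 0) = -4 (attained at k = 1)
  C[0][1] = min over k of (A[0][0] + B[0][1] = -3 + 7 = 4, A[0][1] + B[1][1] = -1 + -5 = -6, A[0][2] + B[2][1] = -3 + 7 = 4) = -6 (attained at k = 1)
  C[0][2] = min over k of (A[0][0] + B[0][2] = -3 + 6 = 3, A[0][1] + B[1][2] = -1 + 1 = 0, A[0][2] + B[2][2] = -3 + 0 = -3) = -3 (attained at k = 2)
  C[1][0] = min over k of (A[1][0] + B[0][0] = 6 + 5 = 11, A[1][1] + B[1][0] = 5 + -3 = 2, A[1][2] + B[2][0] = 9 + 3 = 12) = 2 (attained at k = 1)
  C[1][1] = min over k of (A[1][0] + B[0][1] = 6 + 7 = 13, A[1][1] + B[1][1] = 5 + -5 = 0, A[1][2] + B[2][1] = 9 + 7 = 16) = 0 (attained at k = 1)
  C[1][2] = min over k of (A[1][0] + B[0][2] = 6 + 6 = 12, A[1][1] + B[1][2] = 5 + 1 = 6, A[1][2] + B[2][2] = 9 + 0 = 9) = 6 (attained at k = 1)
  C[2][0] = min over k of (A[2][0] + B[0][0] = -1 + 5 = 4, A[2][1] + B[1][0] = -5 + -3 = -8, A[2][2] + B[2][0] = 1 + 3 = 4) = -8 (attained at k = 1)
  C[2][1] = min over k of (A[2][0] + B[0][1] = -1 + 7 = 6, A[2][1] + B[1][1] = -5 + -5 = -10, A[2][2] + B[2][1] = 1 + 7 = 8) = -10 (attained at k = 1)
  C[2][2] = min over k of (A[2][0] + B[0][2] = -1 + 6 = 5, A[2][1] + B[1][2] = -5 + 1 = -4, A[2][2] + B[2][2] = 1 + 0 = 1) = -4 (attained at k = 1)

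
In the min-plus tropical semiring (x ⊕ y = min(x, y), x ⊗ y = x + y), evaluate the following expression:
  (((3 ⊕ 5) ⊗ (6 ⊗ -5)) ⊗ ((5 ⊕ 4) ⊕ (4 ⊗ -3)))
(((3 ⊕ 5) ⊗ (6 ⊗ -5)) ⊗ ((5 ⊕ 4) ⊕ (4 ⊗ -3))) = 5

Expand innermost to outermost. Recall ⊕ takes the minimum of its arguments and ⊗ takes their sum. Working out the expression (((3 ⊕ 5) ⊗ (6 ⊗ -5)) ⊗ ((5 ⊕ 4) ⊕ (4 ⊗ -3))) gives 5.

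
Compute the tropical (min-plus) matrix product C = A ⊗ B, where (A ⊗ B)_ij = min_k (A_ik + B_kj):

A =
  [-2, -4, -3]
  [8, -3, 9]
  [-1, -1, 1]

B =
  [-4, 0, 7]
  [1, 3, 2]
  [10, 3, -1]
A ⊗ B =
  [-6, -2, -4]
  [-2, 0, -1]
  [-5, -1, 0]

Apply the min-plus product entry-by-entry:
  C[0][0] = min over k of (A[0][0] + B[0][0] = -2 + -4 = -6, A[0][1] + B[1][0] = -4 + 1 = -3, A[0][2] + B[2][0] = -3 + 10 = 7) = -6 (attained at k = 0)
  C[0][1] = min over k of (A[0][0] + B[0][1] = -2 + 0 = -2, A[0][1] + B[1][1] = -4 + 3 = -1, A[0][2] + B[2][1] = -3 + 3 = 0) = -2 (attained at k = 0)
  C[0][2] = min over k of (A[0][0] + B[0][2] = -2 + 7 = 5, A[0][1] + B[1][2] = -4 + 2 = -2, A[0][2] + B[2][2] = -3 + -1 = -4) = -4 (attained at k = 2)
  C[1][0] = min over k of (A[1][0] + B[0][0] = 8 + -4 = 4, A[1][1] + B[1][0] = -3 + 1 = -2, A[1][2] + B[2][0] = 9 + 10 = 19) = -2 (attained at k = 1)
  C[1][1] = min over k of (A[1][0] + B[0][1] = 8 + 0 = 8, A[1][1] + B[1][1] = -3 + 3 = 0, A[1][2] + B[2][1] = 9 + 3 = 12) = 0 (attained at k = 1)
  C[1][2] = min over k of (A[1][0] + B[0][2] = 8 + 7 = 15, A[1][1] + B[1][2] = -3 + 2 = -1, A[1][2] + B[2][2] = 9 + -1 = 8) = -1 (attained at k = 1)
  C[2][0] = min over k of (A[2][0] + B[0][0] = -1 + -4 = -5, A[2][1] + B[1][0] = -1 + 1 = 0, A[2][2] + B[2][0] = 1 + 10 = 11) = -5 (attained at k = 0)
  C[2][1] = min over k of (A[2][0] + B[0][1] = -1 + 0 = -1, A[2][1] + B[1][1] = -1 + 3 = 2, A[2][2] + B[2][1] = 1 + 3 = 4) = -1 (attained at k = 0)
  C[2][2] = min over k of (A[2][0] + B[0][2] = -1 + 7 = 6, A[2][1] + B[1][2] = -1 + 2 = 1, A[2][2] + B[2][2] = 1 + -1 = 0) = 0 (attained at k = 2)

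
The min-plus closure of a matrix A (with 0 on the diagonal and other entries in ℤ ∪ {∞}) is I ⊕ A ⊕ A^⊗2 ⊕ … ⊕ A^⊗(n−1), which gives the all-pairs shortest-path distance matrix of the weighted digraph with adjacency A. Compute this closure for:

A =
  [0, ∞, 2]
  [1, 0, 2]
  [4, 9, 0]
Closure =
  [0, 11, 2]
  [1, 0, 2]
  [4, 9, 0]

This is the Floyd-Warshall all-pairs shortest-path computation. For each intermediate vertex k = 0, 1, …, 2, update dist[i][j] ← min(dist[i][j], dist[i][k] + dist[k][j]). The final matrix gives, for each (i, j), the minimum total weight of any directed path from i to j (possibly empty when i = j).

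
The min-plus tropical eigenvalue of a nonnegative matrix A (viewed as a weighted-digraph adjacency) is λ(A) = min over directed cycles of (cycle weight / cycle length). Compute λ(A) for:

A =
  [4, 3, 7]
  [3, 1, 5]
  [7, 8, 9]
λ(A) = 1

Enumerate directed cycles and compute their means (weight / length). Sample:
  cycle 0 → 0: weight = 4, length = 1, mean = 4/1 ≈ 4.000
  cycle 1 → 1: weight = 1, length = 1, mean = 1/1 ≈ 1.000
  cycle 2 → 2: weight = 9, length = 1, mean = 9/1 ≈ 9.000
  cycle 0 → 1 → 0: weight = 6, length = 2, mean = 6/2 ≈ 3.000
  cycle 0 → 2 → 0: weight = 14, length = 2, mean = 14/2 ≈ 7.000
  cycle 1 → 0 → 1: weight = 6, length = 2, mean = 6/2 ≈ 3.000
Minimum mean = 1.000, attained e.g. along the cycle 1 → 1 with weight 1 and length 1. So λ(A) = 1/1 = 1.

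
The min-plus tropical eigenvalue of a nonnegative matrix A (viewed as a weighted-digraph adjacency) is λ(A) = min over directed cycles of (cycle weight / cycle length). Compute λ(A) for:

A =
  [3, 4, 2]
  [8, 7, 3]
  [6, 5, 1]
λ(A) = 1

Enumerate directed cycles and compute their means (weight / length). Sample:
  cycle 0 → 0: weight = 3, length = 1, mean = 3/1 ≈ 3.000
  cycle 1 → 1: weight = 7, length = 1, mean = 7/1 ≈ 7.000
  cycle 2 → 2: weight = 1, length = 1, mean = 1/1 ≈ 1.000
  cycle 0 → 1 → 0: weight = 12, length = 2, mean = 12/2 ≈ 6.000
  cycle 0 → 2 → 0: weight = 8, length = 2, mean = 8/2 ≈ 4.000
  cycle 1 → 0 → 1: weight = 12, length = 2, mean = 12/2 ≈ 6.000
Minimum mean = 1.000, attained e.g. along the cycle 2 → 2 with weight 1 and length 1. So λ(A) = 1/1 = 1.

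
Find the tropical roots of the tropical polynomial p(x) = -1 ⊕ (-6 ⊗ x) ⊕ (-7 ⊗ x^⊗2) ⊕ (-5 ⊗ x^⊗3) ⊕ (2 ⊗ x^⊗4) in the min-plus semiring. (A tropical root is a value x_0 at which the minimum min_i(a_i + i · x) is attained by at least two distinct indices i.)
Roots: {-7, -2, 1, 5}

Each tropical root is a break point of the lower envelope of the lines y = a_i + i · x (there are 5 lines, with slopes 0, 1, ..., 4). Only the lines that attain the minimum somewhere contribute to roots; other lines are dominated. Here the surviving (envelope) indices are i = 4, i = 3, i = 2, i = 1, i = 0.
Intersections between consecutive envelope lines give the roots: for adjacent envelope indices i < j the intersection is x = (a_i − a_j) / (j − i). Reading off the sorted break points: {-7, -2, 1, 5}.
Verification: at each break x_0, at least two indices attain the minimum of min_i(a_i + i · x_0).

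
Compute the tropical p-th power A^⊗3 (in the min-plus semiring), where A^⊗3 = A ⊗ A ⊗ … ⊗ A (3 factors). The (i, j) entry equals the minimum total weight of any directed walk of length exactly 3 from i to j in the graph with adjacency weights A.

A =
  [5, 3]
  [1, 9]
A^⊗3 =
  [9, 7]
  [5, 9]

Each entry (A^⊗3)_ij equals the minimum over all length-3 walks i = v_0 → v_1 → … → v_3 = j of Σ_t A[v_t][v_{t+1}]. For example, for (i, j) = (0, 1) we minimise over 4 possible intermediate vertex sequences; the minimum is 7, attained along the walk 0 → 1 → 0 → 1.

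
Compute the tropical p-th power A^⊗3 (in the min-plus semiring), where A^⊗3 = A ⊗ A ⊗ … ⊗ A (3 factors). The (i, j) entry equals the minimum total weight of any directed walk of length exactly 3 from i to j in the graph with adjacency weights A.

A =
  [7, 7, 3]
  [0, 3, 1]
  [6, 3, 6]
A^⊗3 =
  [6, 9, 7]
  [4, 6, 5]
  [6, 7, 6]

Each entry (A^⊗3)_ij equals the minimum over all length-3 walks i = v_0 → v_1 → … → v_3 = j of Σ_t A[v_t][v_{t+1}]. For example, for (i, j) = (0, 2) we minimise over 9 possible intermediate vertex sequences; the minimum is 7, attained along the walk 0 → 2 → 1 → 2.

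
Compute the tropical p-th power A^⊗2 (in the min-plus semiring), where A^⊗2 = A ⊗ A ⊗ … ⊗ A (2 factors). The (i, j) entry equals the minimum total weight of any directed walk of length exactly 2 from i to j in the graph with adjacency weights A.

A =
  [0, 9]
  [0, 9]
A^⊗2 =
  [0, 9]
  [0, 9]

Each entry (A^⊗2)_ij equals the minimum over all length-2 walks i = v_0 → v_1 → … → v_2 = j of Σ_t A[v_t][v_{t+1}]. For example, for (i, j) = (0, 1) we minimise over 2 possible intermediate vertex sequences; the minimum is 9, attained along the walk 0 → 0 → 1.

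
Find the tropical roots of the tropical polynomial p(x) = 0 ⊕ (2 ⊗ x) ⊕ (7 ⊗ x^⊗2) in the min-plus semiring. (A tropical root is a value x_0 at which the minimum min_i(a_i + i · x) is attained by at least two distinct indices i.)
Roots: {-5, -2}

Each tropical root is a break point of the lower envelope of the lines y = a_i + i · x (there are 3 lines, with slopes 0, 1, ..., 2). Only the lines that attain the minimum somewhere contribute to roots; other lines are dominated. Here the surviving (envelope) indices are i = 2, i = 1, i = 0.
Intersections between consecutive envelope lines give the roots: for adjacent envelope indices i < j the intersection is x = (a_i − a_j) / (j − i). Reading off the sorted break points: {-5, -2}.
Verification: at each break x_0, at least two indices attain the minimum of min_i(a_i + i · x_0).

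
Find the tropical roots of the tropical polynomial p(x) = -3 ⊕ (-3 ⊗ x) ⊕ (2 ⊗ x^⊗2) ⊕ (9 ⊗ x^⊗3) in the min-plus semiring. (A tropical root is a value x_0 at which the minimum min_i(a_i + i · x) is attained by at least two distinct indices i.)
Roots: {-7, -5, 0}

Each tropical root is a break point of the lower envelope of the lines y = a_i + i · x (there are 4 lines, with slopes 0, 1, ..., 3). Only the lines that attain the minimum somewhere contribute to roots; other lines are dominated. Here the surviving (envelope) indices are i = 3, i = 2, i = 1, i = 0.
Intersections between consecutive envelope lines give the roots: for adjacent envelope indices i < j the intersection is x = (a_i − a_j) / (j − i). Reading off the sorted break points: {-7, -5, 0}.
Verification: at each break x_0, at least two indices attain the minimum of min_i(a_i + i · x_0).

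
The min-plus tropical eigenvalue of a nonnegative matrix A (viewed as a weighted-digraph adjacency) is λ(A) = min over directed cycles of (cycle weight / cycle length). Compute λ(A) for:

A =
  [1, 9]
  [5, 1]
λ(A) = 1

Enumerate directed cycles and compute their means (weight / length). Sample:
  cycle 0 → 0: weight = 1, length = 1, mean = 1/1 ≈ 1.000
  cycle 1 → 1: weight = 1, length = 1, mean = 1/1 ≈ 1.000
  cycle 0 → 1 → 0: weight = 14, length = 2, mean = 14/2 ≈ 7.000
  cycle 1 → 0 → 1: weight = 14, length = 2, mean = 14/2 ≈ 7.000
Minimum mean = 1.000, attained e.g. along the cycle 0 → 0 with weight 1 and length 1. So λ(A) = 1/1 = 1.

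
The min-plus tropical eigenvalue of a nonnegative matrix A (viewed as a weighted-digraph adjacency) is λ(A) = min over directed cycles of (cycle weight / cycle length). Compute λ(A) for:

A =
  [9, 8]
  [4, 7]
λ(A) = 6

Enumerate directed cycles and compute their means (weight / length). Sample:
  cycle 0 → 0: weight = 9, length = 1, mean = 9/1 ≈ 9.000
  cycle 1 → 1: weight = 7, length = 1, mean = 7/1 ≈ 7.000
  cycle 0 → 1 → 0: weight = 12, length = 2, mean = 12/2 ≈ 6.000
  cycle 1 → 0 → 1: weight = 12, length = 2, mean = 12/2 ≈ 6.000
Minimum mean = 6.000, attained e.g. along the cycle 0 → 1 → 0 with weight 12 and length 2. So λ(A) = 12/2 = 6.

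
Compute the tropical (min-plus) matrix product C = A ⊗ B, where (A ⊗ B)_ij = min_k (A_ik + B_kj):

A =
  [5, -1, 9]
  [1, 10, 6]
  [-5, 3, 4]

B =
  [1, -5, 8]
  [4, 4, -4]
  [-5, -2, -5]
A ⊗ B =
  [3, 0, -5]
  [1, -4, 1]
  [-4, -10, -1]

Apply the min-plus product entry-by-entry:
  C[0][0] = min over k of (A[0][0] + B[0][0] = 5 + 1 = 6, A[0][1] + B[1][0] = -1 + 4 = 3, A[0][2] + B[2][0] = 9 + -5 = 4) = 3 (attained at k = 1)
  C[0][1] = min over k of (A[0][0] + B[0][1] = 5 + -5 = 0, A[0][1] + B[1][1] = -1 + 4 = 3, A[0][2] + B[2][1] = 9 + -2 = 7) = 0 (attained at k = 0)
  C[0][2] = min over k of (A[0][0] + B[0][2] = 5 + 8 = 13, A[0][1] + B[1][2] = -1 + -4 = -5, A[0][2] + B[2][2] = 9 + -5 = 4) = -5 (attained at k = 1)
  C[1][0] = min over k of (A[1][0] + B[0][0] = 1 + 1 = 2, A[1][1] + B[1][0] = 10 + 4 = 14, A[1][2] + B[2][0] = 6 + -5 = 1) = 1 (attained at k = 2)
  C[1][1] = min over k of (A[1][0] + B[0][1] = 1 + -5 = -4, A[1][1] + B[1][1] = 10 + 4 = 14, A[1][2] + B[2][1] = 6 + -2 = 4) = -4 (attained at k = 0)
  C[1][2] = min over k of (A[1][0] + B[0][2] = 1 + 8 = 9, A[1][1] + B[1][2] = 10 + -4 = 6, A[1][2] + B[2][2] = 6 + -5 = 1) = 1 (attained at k = 2)
  C[2][0] = min over k of (A[2][0] + B[0][0] = -5 + 1 = -4, A[2][1] + B[1][0] = 3 + 4 = 7, A[2][2] + B[2][0] = 4 + -5 = -1) = -4 (attained at k = 0)
  C[2][1] = min over k of (A[2][0] + B[0][1] = -5 + -5 = -10, A[2][1] + B[1][1] = 3 + 4 = 7, A[2][2] + B[2][1] = 4 + -2 = 2) = -10 (attained at k = 0)
  C[2][2] = min over k of (A[2][0] + B[0][2] = -5 + 8 = 3, A[2][1] + B[1][2] = 3 + -4 = -1, A[2][2] + B[2][2] = 4 + -5 = -1) = -1 (attained at k = 1)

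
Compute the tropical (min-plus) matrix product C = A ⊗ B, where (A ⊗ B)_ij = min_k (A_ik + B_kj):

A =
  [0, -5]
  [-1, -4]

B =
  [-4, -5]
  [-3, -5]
A ⊗ B =
  [-8, -10]
  [-7, -9]

Apply the min-plus product entry-by-entry:
  C[0][0] = min over k of (A[0][0] + B[0][0] = 0 + -4 = -4, A[0][1] + B[1][0] = -5 + -3 = -8) = -8 (attained at k = 1)
  C[0][1] = min over k of (A[0][0] + B[0][1] = 0 + -5 = -5, A[0][1] + B[1][1] = -5 + -5 = -10) = -10 (attained at k = 1)
  C[1][0] = min over k of (A[1][0] + B[0][0] = -1 + -4 = -5, A[1][1] + B[1][0] = -4 + -3 = -7) = -7 (attained at k = 1)
  C[1][1] = min over k of (A[1][0] + B[0][1] = -1 + -5 = -6, A[1][1] + B[1][1] = -4 + -5 = -9) = -9 (attained at k = 1)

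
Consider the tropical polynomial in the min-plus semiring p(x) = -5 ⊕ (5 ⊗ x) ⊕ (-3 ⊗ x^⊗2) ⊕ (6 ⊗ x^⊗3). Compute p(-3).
p(-3) = -9

A tropical monomial a ⊗ x^⊗i evaluates to a + i · x. Evaluating each term at x = -3:
  Term 0 contributes -5 + 0 · -3 = -5
  Term 1 contributes 5 + 1 · -3 = 2
  Term 2 contributes -3 + 2 · -3 = -9
  Term 3 contributes 6 + 3 · -3 = -3
p(-3) = ⊕ of these = min[-5, 2, -9, -3] = -9.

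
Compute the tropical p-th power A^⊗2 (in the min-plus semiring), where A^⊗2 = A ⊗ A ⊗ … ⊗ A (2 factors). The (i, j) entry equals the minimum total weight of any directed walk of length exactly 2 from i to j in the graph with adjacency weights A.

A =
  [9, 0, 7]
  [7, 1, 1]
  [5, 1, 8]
A^⊗2 =
  [7, 1, 1]
  [6, 2, 2]
  [8, 2, 2]

Each entry (A^⊗2)_ij equals the minimum over all length-2 walks i = v_0 → v_1 → … → v_2 = j of Σ_t A[v_t][v_{t+1}]. For example, for (i, j) = (0, 2) we minimise over 3 possible intermediate vertex sequences; the minimum is 1, attained along the walk 0 → 1 → 2.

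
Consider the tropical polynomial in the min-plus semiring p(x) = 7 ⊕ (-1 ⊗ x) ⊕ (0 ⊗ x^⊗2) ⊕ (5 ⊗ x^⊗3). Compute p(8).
p(8) = 7

A tropical monomial a ⊗ x^⊗i evaluates to a + i · x. Evaluating each term at x = 8:
  Term 0 contributes 7 + 0 · 8 = 7
  Term 1 contributes -1 + 1 · 8 = 7
  Term 2 contributes 0 + 2 · 8 = 16
  Term 3 contributes 5 + 3 · 8 = 29
p(8) = ⊕ of these = min[7, 7, 16, 29] = 7.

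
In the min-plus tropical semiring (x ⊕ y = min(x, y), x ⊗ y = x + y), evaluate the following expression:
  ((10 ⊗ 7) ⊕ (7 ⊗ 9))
((10 ⊗ 7) ⊕ (7 ⊗ 9)) = 16

Expand innermost to outermost. Recall ⊕ takes the minimum of its arguments and ⊗ takes their sum. Working out the expression ((10 ⊗ 7) ⊕ (7 ⊗ 9)) gives 16.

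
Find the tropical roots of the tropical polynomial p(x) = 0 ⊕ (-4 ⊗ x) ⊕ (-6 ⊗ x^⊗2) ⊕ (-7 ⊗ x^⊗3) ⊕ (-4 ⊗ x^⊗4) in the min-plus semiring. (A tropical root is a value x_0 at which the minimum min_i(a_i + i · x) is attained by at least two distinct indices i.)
Roots: {-3, 1, 2, 4}

Each tropical root is a break point of the lower envelope of the lines y = a_i + i · x (there are 5 lines, with slopes 0, 1, ..., 4). Only the lines that attain the minimum somewhere contribute to roots; other lines are dominated. Here the surviving (envelope) indices are i = 4, i = 3, i = 2, i = 1, i = 0.
Intersections between consecutive envelope lines give the roots: for adjacent envelope indices i < j the intersection is x = (a_i − a_j) / (j − i). Reading off the sorted break points: {-3, 1, 2, 4}.
Verification: at each break x_0, at least two indices attain the minimum of min_i(a_i + i · x_0).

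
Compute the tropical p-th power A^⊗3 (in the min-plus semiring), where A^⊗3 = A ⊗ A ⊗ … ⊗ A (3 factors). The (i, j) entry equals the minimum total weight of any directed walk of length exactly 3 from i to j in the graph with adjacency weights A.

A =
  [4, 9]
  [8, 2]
A^⊗3 =
  [12, 13]
  [12, 6]

Each entry (A^⊗3)_ij equals the minimum over all length-3 walks i = v_0 → v_1 → … → v_3 = j of Σ_t A[v_t][v_{t+1}]. For example, for (i, j) = (0, 1) we minimise over 4 possible intermediate vertex sequences; the minimum is 13, attained along the walk 0 → 1 → 1 → 1.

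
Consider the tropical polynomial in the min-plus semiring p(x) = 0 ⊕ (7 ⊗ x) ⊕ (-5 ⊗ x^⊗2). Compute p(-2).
p(-2) = -9

A tropical monomial a ⊗ x^⊗i evaluates to a + i · x. Evaluating each term at x = -2:
  Term 0 contributes 0 + 0 · -2 = 0
  Term 1 contributes 7 + 1 · -2 = 5
  Term 2 contributes -5 + 2 · -2 = -9
p(-2) = ⊕ of these = min[0, 5, -9] = -9.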